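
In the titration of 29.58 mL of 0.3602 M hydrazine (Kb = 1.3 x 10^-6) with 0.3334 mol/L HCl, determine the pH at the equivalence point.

4.44

n(N2H4) = 0.3602 x 0.02958 = 0.01065 mol; V(HCl) at equivalence = 0.01065/0.3334 = 0.03196 L.
At equivalence the base is fully converted to N2H5+; total volume = 0.06154 L, so [N2H5+] = 0.01065/0.06154 = 0.1731 M.
Ka(N2H5+) = Kw/Kb = 1.0e-14 / 1.3 x 10^-6 = 7.69e-9.
[H^+] = sqrt(Ka x [N2H5+]) = sqrt(7.69e-9 x 0.1731) = 3.65e-5 M.
pH = -log(3.65e-5) = 4.44.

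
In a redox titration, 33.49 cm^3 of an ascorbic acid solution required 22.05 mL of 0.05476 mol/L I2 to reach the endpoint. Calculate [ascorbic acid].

0.0361 M

n(I2) = 0.05476 x 0.02205 = 0.001207 mol.
From the balanced equation, 1 mol I2 reacts with 1 mol ascorbic acid, so n(ascorbic acid) = 0.001207 x 1/1 = 0.001207 mol.
[ascorbic acid] = 0.001207 / 0.03349 L = 0.0361 M.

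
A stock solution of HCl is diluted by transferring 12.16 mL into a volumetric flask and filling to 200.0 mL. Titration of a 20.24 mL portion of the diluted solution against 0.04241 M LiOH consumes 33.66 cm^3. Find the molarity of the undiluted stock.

1.16 M

n(LiOH) = 0.04241 x 0.03366 = 0.001428 mol.
n(HCl) in the aliquot = 0.001428 mol.
[diluted HCl] = 0.001428 / 0.02024 = 0.07053 M.
Dilution factor = 200.0/12.16 = 16.45, so [stock] = 0.07053 x 16.45 = 1.16 M.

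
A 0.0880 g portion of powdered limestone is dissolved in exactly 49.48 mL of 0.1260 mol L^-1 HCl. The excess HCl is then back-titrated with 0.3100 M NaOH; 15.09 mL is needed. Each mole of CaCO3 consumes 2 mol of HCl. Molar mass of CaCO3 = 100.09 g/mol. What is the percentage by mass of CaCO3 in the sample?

88.5%

Total n(HCl) added = 0.1260 x 0.04948 = 0.006234 mol.
n(NaOH) used = 0.3100 x 0.01509 = 0.004678 mol, which equals the excess n(HCl).
So n(HCl) consumed by the sample = 0.006234 - 0.004678 = 0.001557 mol.
n(CaCO3) = 0.001557 / 2 = 0.0007783 mol.
mass CaCO3 = 0.0007783 x 100.09 = 0.07790 g, so %CaCO3 = 0.07790/0.0880 x 100 = 88.5%.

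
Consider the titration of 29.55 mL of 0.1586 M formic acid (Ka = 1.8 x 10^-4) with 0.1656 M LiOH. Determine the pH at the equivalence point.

8.33

n(HCOOH) = 0.1586 x 0.02955 = 0.004687 mol; V(LiOH) at equivalence = 0.004687/0.1656 = 0.02830 L.
At equivalence all the acid is converted to HCOO-; total volume = 0.02955 + 0.02830 = 0.05785 L, so [HCOO-] = 0.004687/0.05785 = 0.08101 M.
Kb = Kw/Ka = 1.0e-14 / 1.8 x 10^-4 = 5.56e-11.
[OH^-] = sqrt(Kb x [HCOO-]) = sqrt(5.56e-11 x 0.08101) = 2.12e-6 M.
pOH = 5.67, so pH = 14.00 - 5.67 = 8.33.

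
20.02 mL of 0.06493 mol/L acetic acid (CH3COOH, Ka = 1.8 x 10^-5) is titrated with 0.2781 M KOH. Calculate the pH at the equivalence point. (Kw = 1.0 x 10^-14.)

8.73

n(CH3COOH) = 0.06493 x 0.02002 = 0.001300 mol; V(KOH) at equivalence = 0.001300/0.2781 = 0.004674 L.
At equivalence all the acid is converted to CH3COO-; total volume = 0.02002 + 0.004674 = 0.02469 L, so [CH3COO-] = 0.001300/0.02469 = 0.05264 M.
Kb = Kw/Ka = 1.0e-14 / 1.8 x 10^-5 = 5.56e-10.
[OH^-] = sqrt(Kb x [CH3COO-]) = sqrt(5.56e-10 x 0.05264) = 5.41e-6 M.
pOH = 5.27, so pH = 14.00 - 5.27 = 8.73.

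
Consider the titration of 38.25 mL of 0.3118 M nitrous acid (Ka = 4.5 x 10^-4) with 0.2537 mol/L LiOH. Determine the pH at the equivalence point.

8.25

n(HNO2) = 0.3118 x 0.03825 = 0.01193 mol; V(LiOH) at equivalence = 0.01193/0.2537 = 0.04701 L.
At equivalence all the acid is converted to NO2-; total volume = 0.03825 + 0.04701 = 0.08526 L, so [NO2-] = 0.01193/0.08526 = 0.1399 M.
Kb = Kw/Ka = 1.0e-14 / 4.5 x 10^-4 = 2.22e-11.
[OH^-] = sqrt(Kb x [NO2-]) = sqrt(2.22e-11 x 0.1399) = 1.76e-6 M.
pOH = 5.75, so pH = 14.00 - 5.75 = 8.25.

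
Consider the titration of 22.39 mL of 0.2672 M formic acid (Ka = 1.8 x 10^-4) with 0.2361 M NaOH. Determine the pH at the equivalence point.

n(HCOOH) = 0.2672 x 0.02239 = 0.005983 mol; V(NaOH) at equivalence = 0.005983/0.2361 = 0.02534 L.
At equivalence all the acid is converted to HCOO-; total volume = 0.02239 + 0.02534 = 0.04773 L, so [HCOO-] = 0.005983/0.04773 = 0.1253 M.
Kb = Kw/Ka = 1.0e-14 / 1.8 x 10^-4 = 5.56e-11.
[OH^-] = sqrt(Kb x [HCOO-]) = sqrt(5.56e-11 x 0.1253) = 2.64e-6 M.
pOH = 5.58, so pH = 14.00 - 5.58 = 8.42.

8.42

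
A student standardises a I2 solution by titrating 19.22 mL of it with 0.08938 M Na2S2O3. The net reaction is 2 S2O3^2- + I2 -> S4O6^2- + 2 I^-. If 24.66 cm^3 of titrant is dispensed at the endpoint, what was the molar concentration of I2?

0.0573 M

n(Na2S2O3) = 0.08938 x 0.02466 = 0.002204 mol.
From the balanced equation, 2 mol Na2S2O3 reacts with 1 mol I2, so n(I2) = 0.002204 x 1/2 = 0.001102 mol.
[I2] = 0.001102 / 0.01922 L = 0.0573 M.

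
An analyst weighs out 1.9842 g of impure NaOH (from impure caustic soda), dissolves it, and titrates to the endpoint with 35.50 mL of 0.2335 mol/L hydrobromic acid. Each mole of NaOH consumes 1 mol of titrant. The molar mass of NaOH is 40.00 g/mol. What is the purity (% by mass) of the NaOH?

n(HBr) = 0.2335 x 0.03550 = 0.008289 mol.
n(NaOH) = 0.008289 / 1 = 0.008289 mol.
mass of NaOH = 0.008289 x 40.00 = 0.3316 g.
% purity = 0.3316 / 1.9842 x 100 = 16.7%.

16.7%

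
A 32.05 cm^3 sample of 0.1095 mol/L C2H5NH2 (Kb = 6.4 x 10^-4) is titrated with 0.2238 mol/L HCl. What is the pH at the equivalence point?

n(C2H5NH2) = 0.1095 x 0.03205 = 0.003509 mol; V(HCl) at equivalence = 0.003509/0.2238 = 0.01568 L.
At equivalence the base is fully converted to C2H5NH3+; total volume = 0.04773 L, so [C2H5NH3+] = 0.003509/0.04773 = 0.07353 M.
Ka(C2H5NH3+) = Kw/Kb = 1.0e-14 / 6.4 x 10^-4 = 1.56e-11.
[H^+] = sqrt(Ka x [C2H5NH3+]) = sqrt(1.56e-11 x 0.07353) = 1.07e-6 M.
pH = -log(1.07e-6) = 5.97.

5.97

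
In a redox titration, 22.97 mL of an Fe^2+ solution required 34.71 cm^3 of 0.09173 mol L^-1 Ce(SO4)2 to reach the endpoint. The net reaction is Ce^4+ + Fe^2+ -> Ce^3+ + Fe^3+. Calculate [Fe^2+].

0.139 M

n(Ce(SO4)2) = 0.09173 x 0.03471 = 0.003184 mol.
From the balanced equation, 1 mol Ce(SO4)2 reacts with 1 mol Fe^2+, so n(Fe^2+) = 0.003184 x 1/1 = 0.003184 mol.
[Fe^2+] = 0.003184 / 0.02297 L = 0.139 M.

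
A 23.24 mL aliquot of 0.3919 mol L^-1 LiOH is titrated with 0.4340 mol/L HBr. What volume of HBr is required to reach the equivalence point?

n(LiOH) = 0.3919 mol/L x 0.02324 L = 0.009108 mol.
At equivalence n(HBr) = n(LiOH) = 0.009108 mol.
V(HBr) = 0.009108 / 0.4340 = 0.02099 L = 21.0 mL.

21.0 mL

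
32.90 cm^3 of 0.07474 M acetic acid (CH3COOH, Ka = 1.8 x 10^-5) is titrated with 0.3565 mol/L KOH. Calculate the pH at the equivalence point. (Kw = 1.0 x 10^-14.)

n(CH3COOH) = 0.07474 x 0.03290 = 0.002459 mol; V(KOH) at equivalence = 0.002459/0.3565 = 0.006897 L.
At equivalence all the acid is converted to CH3COO-; total volume = 0.03290 + 0.006897 = 0.03980 L, so [CH3COO-] = 0.002459/0.03980 = 0.06179 M.
Kb = Kw/Ka = 1.0e-14 / 1.8 x 10^-5 = 5.56e-10.
[OH^-] = sqrt(Kb x [CH3COO-]) = sqrt(5.56e-10 x 0.06179) = 5.86e-6 M.
pOH = 5.23, so pH = 14.00 - 5.23 = 8.77.

8.77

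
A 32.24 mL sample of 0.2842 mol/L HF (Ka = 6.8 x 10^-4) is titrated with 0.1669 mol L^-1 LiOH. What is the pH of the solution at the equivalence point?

n(HF) = 0.2842 x 0.03224 = 0.009163 mol; V(LiOH) at equivalence = 0.009163/0.1669 = 0.05490 L.
At equivalence all the acid is converted to F-; total volume = 0.03224 + 0.05490 = 0.08714 L, so [F-] = 0.009163/0.08714 = 0.1051 M.
Kb = Kw/Ka = 1.0e-14 / 6.8 x 10^-4 = 1.47e-11.
[OH^-] = sqrt(Kb x [F-]) = sqrt(1.47e-11 x 0.1051) = 1.24e-6 M.
pOH = 5.91, so pH = 14.00 - 5.91 = 8.09.

8.09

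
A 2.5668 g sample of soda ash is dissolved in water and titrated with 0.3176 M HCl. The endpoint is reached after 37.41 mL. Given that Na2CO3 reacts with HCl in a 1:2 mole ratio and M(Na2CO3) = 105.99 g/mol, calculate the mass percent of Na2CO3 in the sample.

24.5%

n(HCl) = 0.3176 x 0.03741 = 0.01188 mol.
n(Na2CO3) = 0.01188 / 2 = 0.005941 mol.
mass of Na2CO3 = 0.005941 x 105.99 = 0.6297 g.
% purity = 0.6297 / 2.5668 x 100 = 24.5%.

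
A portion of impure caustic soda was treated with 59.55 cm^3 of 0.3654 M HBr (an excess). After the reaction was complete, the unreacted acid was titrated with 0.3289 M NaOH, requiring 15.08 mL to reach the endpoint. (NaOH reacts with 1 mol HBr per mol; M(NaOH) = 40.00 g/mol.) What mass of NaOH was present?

0.672 g

Total n(HBr) added = 0.3654 x 0.05955 = 0.02176 mol.
n(NaOH) used = 0.3289 x 0.01508 = 0.004960 mol, which equals the excess n(HBr).
So n(HBr) consumed by the sample = 0.02176 - 0.004960 = 0.01680 mol.
n(NaOH) = 0.01680 / 1 = 0.01680 mol.
mass = 0.01680 mol x 40.00 g/mol = 0.672 g.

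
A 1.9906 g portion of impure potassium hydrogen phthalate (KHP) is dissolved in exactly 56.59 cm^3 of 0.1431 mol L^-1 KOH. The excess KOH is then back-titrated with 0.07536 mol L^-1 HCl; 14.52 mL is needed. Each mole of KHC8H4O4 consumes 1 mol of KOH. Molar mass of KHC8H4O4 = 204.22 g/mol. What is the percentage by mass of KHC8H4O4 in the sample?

71.9%

Total n(KOH) added = 0.1431 x 0.05659 = 0.008098 mol.
n(HCl) used = 0.07536 x 0.01452 = 0.001094 mol, which equals the excess n(KOH).
So n(KOH) consumed by the sample = 0.008098 - 0.001094 = 0.007004 mol.
n(KHC8H4O4) = 0.007004 / 1 = 0.007004 mol.
mass KHC8H4O4 = 0.007004 x 204.22 = 1.430 g, so %KHC8H4O4 = 1.430/1.9906 x 100 = 71.9%.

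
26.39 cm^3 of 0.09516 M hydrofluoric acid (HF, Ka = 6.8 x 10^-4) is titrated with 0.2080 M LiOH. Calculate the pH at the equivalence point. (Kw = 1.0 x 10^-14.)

7.99

n(HF) = 0.09516 x 0.02639 = 0.002511 mol; V(LiOH) at equivalence = 0.002511/0.2080 = 0.01207 L.
At equivalence all the acid is converted to F-; total volume = 0.02639 + 0.01207 = 0.03846 L, so [F-] = 0.002511/0.03846 = 0.06529 M.
Kb = Kw/Ka = 1.0e-14 / 6.8 x 10^-4 = 1.47e-11.
[OH^-] = sqrt(Kb x [F-]) = sqrt(1.47e-11 x 0.06529) = 9.80e-7 M.
pOH = 6.01, so pH = 14.00 - 6.01 = 7.99.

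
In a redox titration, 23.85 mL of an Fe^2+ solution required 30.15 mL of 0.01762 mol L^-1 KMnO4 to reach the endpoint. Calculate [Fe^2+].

n(KMnO4) = 0.01762 x 0.03015 = 0.0005312 mol.
From the balanced equation, 1 mol KMnO4 reacts with 5 mol Fe^2+, so n(Fe^2+) = 0.0005312 x 5/1 = 0.002656 mol.
[Fe^2+] = 0.002656 / 0.02385 L = 0.111 M.

0.111 M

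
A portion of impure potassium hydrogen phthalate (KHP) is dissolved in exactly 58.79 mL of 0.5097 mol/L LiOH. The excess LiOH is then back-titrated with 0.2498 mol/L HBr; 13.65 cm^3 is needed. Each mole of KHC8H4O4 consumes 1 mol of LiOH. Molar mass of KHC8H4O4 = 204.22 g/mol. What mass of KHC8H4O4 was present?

5.42 g

Total n(LiOH) added = 0.5097 x 0.05879 = 0.02997 mol.
n(HBr) used = 0.2498 x 0.01365 = 0.003410 mol, which equals the excess n(LiOH).
So n(LiOH) consumed by the sample = 0.02997 - 0.003410 = 0.02656 mol.
n(KHC8H4O4) = 0.02656 / 1 = 0.02656 mol.
mass = 0.02656 mol x 204.22 g/mol = 5.42 g.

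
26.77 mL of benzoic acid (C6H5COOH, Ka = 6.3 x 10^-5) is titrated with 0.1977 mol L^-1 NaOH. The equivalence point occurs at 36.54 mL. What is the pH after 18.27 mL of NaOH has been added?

4.20

18.27 mL is exactly half the equivalence volume (36.54/2), i.e. the half-equivalence point.
There, n(HA) = n(A^-), so pH = pKa = -log(6.3 x 10^-5) = 4.20.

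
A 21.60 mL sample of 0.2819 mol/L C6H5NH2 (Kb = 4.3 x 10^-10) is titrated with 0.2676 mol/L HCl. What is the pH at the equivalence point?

2.75

n(C6H5NH2) = 0.2819 x 0.02160 = 0.006089 mol; V(HCl) at equivalence = 0.006089/0.2676 = 0.02275 L.
At equivalence the base is fully converted to C6H5NH3+; total volume = 0.04435 L, so [C6H5NH3+] = 0.006089/0.04435 = 0.1373 M.
Ka(C6H5NH3+) = Kw/Kb = 1.0e-14 / 4.3 x 10^-10 = 2.33e-5.
[H^+] = sqrt(Ka x [C6H5NH3+]) = sqrt(2.33e-5 x 0.1373) = 0.00179 M.
pH = -log(0.00179) = 2.75.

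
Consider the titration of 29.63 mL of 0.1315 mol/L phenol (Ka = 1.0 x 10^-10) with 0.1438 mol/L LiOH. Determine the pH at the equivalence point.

n(C6H5OH) = 0.1315 x 0.02963 = 0.003896 mol; V(LiOH) at equivalence = 0.003896/0.1438 = 0.02710 L.
At equivalence all the acid is converted to C6H5O-; total volume = 0.02963 + 0.02710 = 0.05673 L, so [C6H5O-] = 0.003896/0.05673 = 0.06869 M.
Kb = Kw/Ka = 1.0e-14 / 1.0 x 10^-10 = 0.000100.
[OH^-] = sqrt(Kb x [C6H5O-]) = sqrt(0.000100 x 0.06869) = 0.00262 M.
pOH = 2.58, so pH = 14.00 - 2.58 = 11.42.

11.42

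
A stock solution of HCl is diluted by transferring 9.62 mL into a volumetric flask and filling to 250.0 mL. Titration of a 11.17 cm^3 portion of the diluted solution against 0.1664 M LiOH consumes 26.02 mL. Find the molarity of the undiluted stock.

10.1 M

n(LiOH) = 0.1664 x 0.02602 = 0.004330 mol.
n(HCl) in the aliquot = 0.004330 mol.
[diluted HCl] = 0.004330 / 0.01117 = 0.3876 M.
Dilution factor = 250.0/9.620 = 25.99, so [stock] = 0.3876 x 25.99 = 10.1 M.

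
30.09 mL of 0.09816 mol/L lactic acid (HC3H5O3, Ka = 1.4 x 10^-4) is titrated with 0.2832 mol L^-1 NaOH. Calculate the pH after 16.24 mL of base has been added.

12.55

n(acid) = 0.09816 x 0.03009 = 0.002954 mol; n(NaOH) added = 0.2832 x 0.01624 = 0.004599 mol.
Base is in excess by 0.004599 - 0.002954 = 0.001646 mol in a total volume of 0.04633 L.
[OH^-] = 0.001646/0.04633 = 0.03552 M, so pOH = 1.45 and pH = 14.00 - 1.45 = 12.55.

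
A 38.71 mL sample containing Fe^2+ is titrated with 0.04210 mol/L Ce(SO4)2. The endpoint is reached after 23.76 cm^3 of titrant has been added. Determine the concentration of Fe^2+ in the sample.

0.0258 M

n(Ce(SO4)2) = 0.04210 x 0.02376 = 0.001000 mol.
From the balanced equation, 1 mol Ce(SO4)2 reacts with 1 mol Fe^2+, so n(Fe^2+) = 0.001000 x 1/1 = 0.001000 mol.
[Fe^2+] = 0.001000 / 0.03871 L = 0.0258 M.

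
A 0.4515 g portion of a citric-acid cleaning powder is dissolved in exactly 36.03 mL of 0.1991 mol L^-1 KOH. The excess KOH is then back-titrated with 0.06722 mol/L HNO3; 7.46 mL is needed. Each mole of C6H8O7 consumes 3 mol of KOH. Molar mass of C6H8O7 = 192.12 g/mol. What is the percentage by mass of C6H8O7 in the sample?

Total n(KOH) added = 0.1991 x 0.03603 = 0.007174 mol.
n(HNO3) used = 0.06722 x 0.007460 = 0.0005015 mol, which equals the excess n(KOH).
So n(KOH) consumed by the sample = 0.007174 - 0.0005015 = 0.006672 mol.
n(C6H8O7) = 0.006672 / 3 = 0.002224 mol.
mass C6H8O7 = 0.002224 x 192.12 = 0.4273 g, so %C6H8O7 = 0.4273/0.4515 x 100 = 94.6%.

94.6%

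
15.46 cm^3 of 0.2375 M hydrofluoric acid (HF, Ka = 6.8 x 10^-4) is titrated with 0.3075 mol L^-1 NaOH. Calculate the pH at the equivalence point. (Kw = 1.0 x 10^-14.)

n(HF) = 0.2375 x 0.01546 = 0.003672 mol; V(NaOH) at equivalence = 0.003672/0.3075 = 0.01194 L.
At equivalence all the acid is converted to F-; total volume = 0.01546 + 0.01194 = 0.02740 L, so [F-] = 0.003672/0.02740 = 0.1340 M.
Kb = Kw/Ka = 1.0e-14 / 6.8 x 10^-4 = 1.47e-11.
[OH^-] = sqrt(Kb x [F-]) = sqrt(1.47e-11 x 0.1340) = 1.40e-6 M.
pOH = 5.85, so pH = 14.00 - 5.85 = 8.15.

8.15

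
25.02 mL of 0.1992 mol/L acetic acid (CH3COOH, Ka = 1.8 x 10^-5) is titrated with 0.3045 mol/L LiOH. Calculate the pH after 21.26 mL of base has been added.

n(acid) = 0.1992 x 0.02502 = 0.004984 mol; n(LiOH) added = 0.3045 x 0.02126 = 0.006474 mol.
Base is in excess by 0.006474 - 0.004984 = 0.001490 mol in a total volume of 0.04628 L.
[OH^-] = 0.001490/0.04628 = 0.03219 M, so pOH = 1.49 and pH = 14.00 - 1.49 = 12.51.

12.51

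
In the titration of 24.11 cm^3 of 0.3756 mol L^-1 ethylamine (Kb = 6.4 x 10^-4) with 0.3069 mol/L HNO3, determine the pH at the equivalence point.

5.79

n(C2H5NH2) = 0.3756 x 0.02411 = 0.009056 mol; V(HNO3) at equivalence = 0.009056/0.3069 = 0.02951 L.
At equivalence the base is fully converted to C2H5NH3+; total volume = 0.05362 L, so [C2H5NH3+] = 0.009056/0.05362 = 0.1689 M.
Ka(C2H5NH3+) = Kw/Kb = 1.0e-14 / 6.4 x 10^-4 = 1.56e-11.
[H^+] = sqrt(Ka x [C2H5NH3+]) = sqrt(1.56e-11 x 0.1689) = 1.62e-6 M.
pH = -log(1.62e-6) = 5.79.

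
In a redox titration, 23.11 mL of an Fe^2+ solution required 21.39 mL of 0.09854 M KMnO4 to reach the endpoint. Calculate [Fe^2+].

n(KMnO4) = 0.09854 x 0.02139 = 0.002108 mol.
From the balanced equation, 1 mol KMnO4 reacts with 5 mol Fe^2+, so n(Fe^2+) = 0.002108 x 5/1 = 0.01054 mol.
[Fe^2+] = 0.01054 / 0.02311 L = 0.456 M.

0.456 M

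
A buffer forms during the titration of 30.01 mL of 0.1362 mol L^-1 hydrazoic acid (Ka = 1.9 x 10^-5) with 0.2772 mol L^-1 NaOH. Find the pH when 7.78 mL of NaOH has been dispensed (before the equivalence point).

Initial n(HN3) = 0.1362 x 0.03001 = 0.004087 mol.
n(NaOH) added = 0.2772 x 0.007780 = 0.002157 mol, converting that many moles of HN3 to N3-.
Remaining n(HN3) = 0.001931 mol; n(N3-) = 0.002157 mol.
By Henderson-Hasselbalch, pH = pKa + log([A^-]/[HA]) = 4.72 + log(0.002157/0.001931) = 4.72 + (+0.05) = 4.77.

4.77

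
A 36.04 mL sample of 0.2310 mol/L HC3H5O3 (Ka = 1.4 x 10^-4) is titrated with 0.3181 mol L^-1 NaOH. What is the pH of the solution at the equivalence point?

8.49

n(HC3H5O3) = 0.2310 x 0.03604 = 0.008325 mol; V(NaOH) at equivalence = 0.008325/0.3181 = 0.02617 L.
At equivalence all the acid is converted to C3H5O3-; total volume = 0.03604 + 0.02617 = 0.06221 L, so [C3H5O3-] = 0.008325/0.06221 = 0.1338 M.
Kb = Kw/Ka = 1.0e-14 / 1.4 x 10^-4 = 7.14e-11.
[OH^-] = sqrt(Kb x [C3H5O3-]) = sqrt(7.14e-11 x 0.1338) = 3.09e-6 M.
pOH = 5.51, so pH = 14.00 - 5.51 = 8.49.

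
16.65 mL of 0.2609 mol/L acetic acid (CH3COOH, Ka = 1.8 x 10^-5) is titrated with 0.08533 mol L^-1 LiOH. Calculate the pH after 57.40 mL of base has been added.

11.87

n(acid) = 0.2609 x 0.01665 = 0.004344 mol; n(LiOH) added = 0.08533 x 0.05740 = 0.004898 mol.
Base is in excess by 0.004898 - 0.004344 = 0.0005540 mol in a total volume of 0.07405 L.
[OH^-] = 0.0005540/0.07405 = 0.007481 M, so pOH = 2.13 and pH = 14.00 - 2.13 = 11.87.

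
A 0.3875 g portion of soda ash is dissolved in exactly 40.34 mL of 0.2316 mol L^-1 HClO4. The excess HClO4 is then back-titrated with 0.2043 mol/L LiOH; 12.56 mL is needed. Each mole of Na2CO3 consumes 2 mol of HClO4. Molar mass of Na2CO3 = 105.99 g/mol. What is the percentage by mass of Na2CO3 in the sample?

Total n(HClO4) added = 0.2316 x 0.04034 = 0.009343 mol.
n(LiOH) used = 0.2043 x 0.01256 = 0.002566 mol, which equals the excess n(HClO4).
So n(HClO4) consumed by the sample = 0.009343 - 0.002566 = 0.006777 mol.
n(Na2CO3) = 0.006777 / 2 = 0.003388 mol.
mass Na2CO3 = 0.003388 x 105.99 = 0.3591 g, so %Na2CO3 = 0.3591/0.3875 x 100 = 92.7%.

92.7%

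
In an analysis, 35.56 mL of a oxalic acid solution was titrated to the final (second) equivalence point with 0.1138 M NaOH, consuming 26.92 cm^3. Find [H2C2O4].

n(NaOH) = 0.1138 x 0.02692 = 0.003063 mol.
At the final (second) equivalence point, 2 mol OH^- react per mol H2C2O4, so n(H2C2O4) = 0.003063 / 2 = 0.001532 mol.
[H2C2O4] = 0.001532 / 0.03556 L = 0.0431 M.

0.0431 M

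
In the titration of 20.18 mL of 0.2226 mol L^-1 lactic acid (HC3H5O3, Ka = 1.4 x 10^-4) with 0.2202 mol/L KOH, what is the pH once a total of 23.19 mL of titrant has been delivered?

n(acid) = 0.2226 x 0.02018 = 0.004492 mol; n(KOH) added = 0.2202 x 0.02319 = 0.005106 mol.
Base is in excess by 0.005106 - 0.004492 = 0.0006144 mol in a total volume of 0.04337 L.
[OH^-] = 0.0006144/0.04337 = 0.01417 M, so pOH = 1.85 and pH = 14.00 - 1.85 = 12.15.

12.15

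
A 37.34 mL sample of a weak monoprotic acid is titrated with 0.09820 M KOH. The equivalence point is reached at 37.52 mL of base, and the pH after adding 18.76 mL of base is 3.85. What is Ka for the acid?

18.76 mL is half of the equivalence volume, so this is the half-equivalence point where [HA] = [A^-].
At half-equivalence pH = pKa, so pKa = 3.85.
Ka = 10^(-3.85) = 1.4 x 10^-4.

1.4 x 10^-4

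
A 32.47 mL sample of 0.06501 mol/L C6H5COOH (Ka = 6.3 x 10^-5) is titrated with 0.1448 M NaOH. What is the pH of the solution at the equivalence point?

8.43

n(C6H5COOH) = 0.06501 x 0.03247 = 0.002111 mol; V(NaOH) at equivalence = 0.002111/0.1448 = 0.01458 L.
At equivalence all the acid is converted to C6H5COO-; total volume = 0.03247 + 0.01458 = 0.04705 L, so [C6H5COO-] = 0.002111/0.04705 = 0.04487 M.
Kb = Kw/Ka = 1.0e-14 / 6.3 x 10^-5 = 1.59e-10.
[OH^-] = sqrt(Kb x [C6H5COO-]) = sqrt(1.59e-10 x 0.04487) = 2.67e-6 M.
pOH = 5.57, so pH = 14.00 - 5.57 = 8.43.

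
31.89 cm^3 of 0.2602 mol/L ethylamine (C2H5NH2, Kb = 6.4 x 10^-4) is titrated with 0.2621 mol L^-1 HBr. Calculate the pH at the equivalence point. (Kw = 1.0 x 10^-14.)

n(C2H5NH2) = 0.2602 x 0.03189 = 0.008298 mol; V(HBr) at equivalence = 0.008298/0.2621 = 0.03166 L.
At equivalence the base is fully converted to C2H5NH3+; total volume = 0.06355 L, so [C2H5NH3+] = 0.008298/0.06355 = 0.1306 M.
Ka(C2H5NH3+) = Kw/Kb = 1.0e-14 / 6.4 x 10^-4 = 1.56e-11.
[H^+] = sqrt(Ka x [C2H5NH3+]) = sqrt(1.56e-11 x 0.1306) = 1.43e-6 M.
pH = -log(1.43e-6) = 5.85.

5.85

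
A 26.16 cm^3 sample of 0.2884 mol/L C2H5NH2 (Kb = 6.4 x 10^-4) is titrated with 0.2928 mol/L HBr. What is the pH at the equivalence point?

5.82

n(C2H5NH2) = 0.2884 x 0.02616 = 0.007545 mol; V(HBr) at equivalence = 0.007545/0.2928 = 0.02577 L.
At equivalence the base is fully converted to C2H5NH3+; total volume = 0.05193 L, so [C2H5NH3+] = 0.007545/0.05193 = 0.1453 M.
Ka(C2H5NH3+) = Kw/Kb = 1.0e-14 / 6.4 x 10^-4 = 1.56e-11.
[H^+] = sqrt(Ka x [C2H5NH3+]) = sqrt(1.56e-11 x 0.1453) = 1.51e-6 M.
pH = -log(1.51e-6) = 5.82.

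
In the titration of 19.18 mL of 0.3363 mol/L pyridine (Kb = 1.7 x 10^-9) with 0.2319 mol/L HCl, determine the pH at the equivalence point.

3.05

n(C5H5N) = 0.3363 x 0.01918 = 0.006450 mol; V(HCl) at equivalence = 0.006450/0.2319 = 0.02781 L.
At equivalence the base is fully converted to C5H5NH+; total volume = 0.04699 L, so [C5H5NH+] = 0.006450/0.04699 = 0.1373 M.
Ka(C5H5NH+) = Kw/Kb = 1.0e-14 / 1.7 x 10^-9 = 5.88e-6.
[H^+] = sqrt(Ka x [C5H5NH+]) = sqrt(5.88e-6 x 0.1373) = 0.000899 M.
pH = -log(0.000899) = 3.05.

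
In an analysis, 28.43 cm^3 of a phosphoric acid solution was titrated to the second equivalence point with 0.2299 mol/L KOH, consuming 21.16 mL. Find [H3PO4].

0.0856 M

n(KOH) = 0.2299 x 0.02116 = 0.004865 mol.
At the second equivalence point, 2 mol OH^- react per mol H3PO4, so n(H3PO4) = 0.004865 / 2 = 0.002432 mol.
[H3PO4] = 0.002432 / 0.02843 L = 0.0856 M.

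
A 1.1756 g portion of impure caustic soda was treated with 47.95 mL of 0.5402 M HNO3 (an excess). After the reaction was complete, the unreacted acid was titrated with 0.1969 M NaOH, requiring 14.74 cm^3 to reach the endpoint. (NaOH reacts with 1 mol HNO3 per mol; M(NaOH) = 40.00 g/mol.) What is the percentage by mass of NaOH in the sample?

Total n(HNO3) added = 0.5402 x 0.04795 = 0.02590 mol.
n(NaOH) used = 0.1969 x 0.01474 = 0.002902 mol, which equals the excess n(HNO3).
So n(HNO3) consumed by the sample = 0.02590 - 0.002902 = 0.02300 mol.
n(NaOH) = 0.02300 / 1 = 0.02300 mol.
mass NaOH = 0.02300 x 40.00 = 0.9200 g, so %NaOH = 0.9200/1.1756 x 100 = 78.3%.

78.3%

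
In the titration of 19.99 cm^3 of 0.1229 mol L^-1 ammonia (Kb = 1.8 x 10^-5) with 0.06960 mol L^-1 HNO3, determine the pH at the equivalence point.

5.30

n(NH3) = 0.1229 x 0.01999 = 0.002457 mol; V(HNO3) at equivalence = 0.002457/0.06960 = 0.03530 L.
At equivalence the base is fully converted to NH4+; total volume = 0.05529 L, so [NH4+] = 0.002457/0.05529 = 0.04444 M.
Ka(NH4+) = Kw/Kb = 1.0e-14 / 1.8 x 10^-5 = 5.56e-10.
[H^+] = sqrt(Ka x [NH4+]) = sqrt(5.56e-10 x 0.04444) = 4.97e-6 M.
pH = -log(4.97e-6) = 5.30.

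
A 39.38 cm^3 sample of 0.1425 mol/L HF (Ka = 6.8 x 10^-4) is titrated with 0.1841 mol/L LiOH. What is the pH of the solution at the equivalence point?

8.04

n(HF) = 0.1425 x 0.03938 = 0.005612 mol; V(LiOH) at equivalence = 0.005612/0.1841 = 0.03048 L.
At equivalence all the acid is converted to F-; total volume = 0.03938 + 0.03048 = 0.06986 L, so [F-] = 0.005612/0.06986 = 0.08033 M.
Kb = Kw/Ka = 1.0e-14 / 6.8 x 10^-4 = 1.47e-11.
[OH^-] = sqrt(Kb x [F-]) = sqrt(1.47e-11 x 0.08033) = 1.09e-6 M.
pOH = 5.96, so pH = 14.00 - 5.96 = 8.04.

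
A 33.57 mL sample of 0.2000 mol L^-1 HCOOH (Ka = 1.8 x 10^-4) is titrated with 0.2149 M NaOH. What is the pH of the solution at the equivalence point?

n(HCOOH) = 0.2000 x 0.03357 = 0.006714 mol; V(NaOH) at equivalence = 0.006714/0.2149 = 0.03124 L.
At equivalence all the acid is converted to HCOO-; total volume = 0.03357 + 0.03124 = 0.06481 L, so [HCOO-] = 0.006714/0.06481 = 0.1036 M.
Kb = Kw/Ka = 1.0e-14 / 1.8 x 10^-4 = 5.56e-11.
[OH^-] = sqrt(Kb x [HCOO-]) = sqrt(5.56e-11 x 0.1036) = 2.40e-6 M.
pOH = 5.62, so pH = 14.00 - 5.62 = 8.38.

8.38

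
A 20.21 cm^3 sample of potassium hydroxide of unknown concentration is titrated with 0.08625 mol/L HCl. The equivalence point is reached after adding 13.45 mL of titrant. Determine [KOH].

0.0574 M

n(HCl) delivered = 0.08625 x 0.01345 = 0.001160 mol.
For a 1:1 reaction, n(KOH) = 0.001160 mol.
[KOH] = 0.001160 mol / 0.02021 L = 0.0574 M.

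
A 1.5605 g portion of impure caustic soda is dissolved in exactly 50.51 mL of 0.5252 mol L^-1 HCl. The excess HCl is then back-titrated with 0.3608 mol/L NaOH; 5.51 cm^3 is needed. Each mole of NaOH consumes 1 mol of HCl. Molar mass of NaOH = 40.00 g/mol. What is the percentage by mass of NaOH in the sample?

62.9%

Total n(HCl) added = 0.5252 x 0.05051 = 0.02653 mol.
n(NaOH) used = 0.3608 x 0.005510 = 0.001988 mol, which equals the excess n(HCl).
So n(HCl) consumed by the sample = 0.02653 - 0.001988 = 0.02454 mol.
n(NaOH) = 0.02454 / 1 = 0.02454 mol.
mass NaOH = 0.02454 x 40.00 = 0.9816 g, so %NaOH = 0.9816/1.5605 x 100 = 62.9%.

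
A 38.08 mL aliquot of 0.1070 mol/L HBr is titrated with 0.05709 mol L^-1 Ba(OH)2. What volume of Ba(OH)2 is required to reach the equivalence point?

n(HBr) = 0.1070 mol/L x 0.03808 L = 0.004075 mol.
The neutralisation is 2 HBr : 1 Ba(OH)2, so n(Ba(OH)2) = 0.004075 x 1/2 = 0.002037 mol.
V(Ba(OH)2) = 0.002037 / 0.05709 = 0.03569 L = 35.7 mL.

35.7 mL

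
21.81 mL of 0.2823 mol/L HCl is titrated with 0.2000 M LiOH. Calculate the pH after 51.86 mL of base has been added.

12.76

n(acid) = 0.2823 x 0.02181 = 0.006157 mol; n(LiOH) added = 0.2000 x 0.05186 = 0.01037 mol.
Base is in excess by 0.01037 - 0.006157 = 0.004215 mol in a total volume of 0.07367 L.
[OH^-] = 0.004215/0.07367 = 0.05722 M, so pOH = 1.24 and pH = 14.00 - 1.24 = 12.76.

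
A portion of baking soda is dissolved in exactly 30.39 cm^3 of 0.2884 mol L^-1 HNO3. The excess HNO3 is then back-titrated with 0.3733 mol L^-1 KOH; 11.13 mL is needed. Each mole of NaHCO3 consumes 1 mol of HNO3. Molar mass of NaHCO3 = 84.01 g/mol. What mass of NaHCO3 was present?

Total n(HNO3) added = 0.2884 x 0.03039 = 0.008764 mol.
n(KOH) used = 0.3733 x 0.01113 = 0.004155 mol, which equals the excess n(HNO3).
So n(HNO3) consumed by the sample = 0.008764 - 0.004155 = 0.004610 mol.
n(NaHCO3) = 0.004610 / 1 = 0.004610 mol.
mass = 0.004610 mol x 84.01 g/mol = 0.387 g.

0.387 g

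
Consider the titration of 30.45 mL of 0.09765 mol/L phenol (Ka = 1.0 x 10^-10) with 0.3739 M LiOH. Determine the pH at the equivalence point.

11.44

n(C6H5OH) = 0.09765 x 0.03045 = 0.002973 mol; V(LiOH) at equivalence = 0.002973/0.3739 = 0.007953 L.
At equivalence all the acid is converted to C6H5O-; total volume = 0.03045 + 0.007953 = 0.03840 L, so [C6H5O-] = 0.002973/0.03840 = 0.07743 M.
Kb = Kw/Ka = 1.0e-14 / 1.0 x 10^-10 = 0.000100.
[OH^-] = sqrt(Kb x [C6H5O-]) = sqrt(0.000100 x 0.07743) = 0.00278 M.
pOH = 2.56, so pH = 14.00 - 2.56 = 11.44.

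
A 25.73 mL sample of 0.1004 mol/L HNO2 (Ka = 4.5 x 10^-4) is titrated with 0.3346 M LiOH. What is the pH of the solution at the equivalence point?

n(HNO2) = 0.1004 x 0.02573 = 0.002583 mol; V(LiOH) at equivalence = 0.002583/0.3346 = 0.007721 L.
At equivalence all the acid is converted to NO2-; total volume = 0.02573 + 0.007721 = 0.03345 L, so [NO2-] = 0.002583/0.03345 = 0.07723 M.
Kb = Kw/Ka = 1.0e-14 / 4.5 x 10^-4 = 2.22e-11.
[OH^-] = sqrt(Kb x [NO2-]) = sqrt(2.22e-11 x 0.07723) = 1.31e-6 M.
pOH = 5.88, so pH = 14.00 - 5.88 = 8.12.

8.12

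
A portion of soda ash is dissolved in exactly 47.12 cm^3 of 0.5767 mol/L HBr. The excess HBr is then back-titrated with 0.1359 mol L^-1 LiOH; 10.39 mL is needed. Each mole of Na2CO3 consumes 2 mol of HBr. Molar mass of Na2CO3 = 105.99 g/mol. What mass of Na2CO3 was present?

Total n(HBr) added = 0.5767 x 0.04712 = 0.02717 mol.
n(LiOH) used = 0.1359 x 0.01039 = 0.001412 mol, which equals the excess n(HBr).
So n(HBr) consumed by the sample = 0.02717 - 0.001412 = 0.02576 mol.
n(Na2CO3) = 0.02576 / 2 = 0.01288 mol.
mass = 0.01288 mol x 105.99 g/mol = 1.37 g.

1.37 g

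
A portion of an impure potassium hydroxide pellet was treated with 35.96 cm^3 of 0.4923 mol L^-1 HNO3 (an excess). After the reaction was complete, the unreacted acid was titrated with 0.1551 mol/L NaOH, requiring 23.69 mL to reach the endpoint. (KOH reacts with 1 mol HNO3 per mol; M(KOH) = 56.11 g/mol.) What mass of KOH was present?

Total n(HNO3) added = 0.4923 x 0.03596 = 0.01770 mol.
n(NaOH) used = 0.1551 x 0.02369 = 0.003674 mol, which equals the excess n(HNO3).
So n(HNO3) consumed by the sample = 0.01770 - 0.003674 = 0.01403 mol.
n(KOH) = 0.01403 / 1 = 0.01403 mol.
mass = 0.01403 mol x 56.11 g/mol = 0.787 g.

0.787 g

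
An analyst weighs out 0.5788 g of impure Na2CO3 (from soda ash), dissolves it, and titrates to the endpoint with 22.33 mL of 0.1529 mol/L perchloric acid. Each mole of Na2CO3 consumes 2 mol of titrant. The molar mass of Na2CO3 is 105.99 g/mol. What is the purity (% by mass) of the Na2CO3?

n(HClO4) = 0.1529 x 0.02233 = 0.003414 mol.
n(Na2CO3) = 0.003414 / 2 = 0.001707 mol.
mass of Na2CO3 = 0.001707 x 105.99 = 0.1809 g.
% purity = 0.1809 / 0.5788 x 100 = 31.3%.

31.3%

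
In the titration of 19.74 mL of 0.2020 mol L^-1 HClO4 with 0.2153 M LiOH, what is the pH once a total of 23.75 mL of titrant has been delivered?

n(acid) = 0.2020 x 0.01974 = 0.003987 mol; n(LiOH) added = 0.2153 x 0.02375 = 0.005113 mol.
Base is in excess by 0.005113 - 0.003987 = 0.001126 mol in a total volume of 0.04349 L.
[OH^-] = 0.001126/0.04349 = 0.02589 M, so pOH = 1.59 and pH = 14.00 - 1.59 = 12.41.

12.41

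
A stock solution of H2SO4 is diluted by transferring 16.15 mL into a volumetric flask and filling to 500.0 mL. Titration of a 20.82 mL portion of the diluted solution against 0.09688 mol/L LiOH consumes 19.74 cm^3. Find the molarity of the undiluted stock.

1.42 M

n(LiOH) = 0.09688 x 0.01974 = 0.001912 mol.
n(H2SO4) in the aliquot = 0.001912 x 1/2 = 0.0009562 mol.
[diluted H2SO4] = 0.0009562 / 0.02082 = 0.04593 M.
Dilution factor = 500.0/16.15 = 30.96, so [stock] = 0.04593 x 30.96 = 1.42 M.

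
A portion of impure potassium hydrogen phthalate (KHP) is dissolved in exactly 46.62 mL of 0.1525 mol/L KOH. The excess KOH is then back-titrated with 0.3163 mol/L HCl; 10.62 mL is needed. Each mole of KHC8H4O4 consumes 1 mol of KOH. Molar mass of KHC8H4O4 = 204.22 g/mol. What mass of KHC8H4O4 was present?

0.766 g

Total n(KOH) added = 0.1525 x 0.04662 = 0.007110 mol.
n(HCl) used = 0.3163 x 0.01062 = 0.003359 mol, which equals the excess n(KOH).
So n(KOH) consumed by the sample = 0.007110 - 0.003359 = 0.003750 mol.
n(KHC8H4O4) = 0.003750 / 1 = 0.003750 mol.
mass = 0.003750 mol x 204.22 g/mol = 0.766 g.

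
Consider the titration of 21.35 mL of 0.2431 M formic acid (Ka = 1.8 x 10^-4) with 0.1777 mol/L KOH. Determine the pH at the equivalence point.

8.38

n(HCOOH) = 0.2431 x 0.02135 = 0.005190 mol; V(KOH) at equivalence = 0.005190/0.1777 = 0.02921 L.
At equivalence all the acid is converted to HCOO-; total volume = 0.02135 + 0.02921 = 0.05056 L, so [HCOO-] = 0.005190/0.05056 = 0.1027 M.
Kb = Kw/Ka = 1.0e-14 / 1.8 x 10^-4 = 5.56e-11.
[OH^-] = sqrt(Kb x [HCOO-]) = sqrt(5.56e-11 x 0.1027) = 2.39e-6 M.
pOH = 5.62, so pH = 14.00 - 5.62 = 8.38.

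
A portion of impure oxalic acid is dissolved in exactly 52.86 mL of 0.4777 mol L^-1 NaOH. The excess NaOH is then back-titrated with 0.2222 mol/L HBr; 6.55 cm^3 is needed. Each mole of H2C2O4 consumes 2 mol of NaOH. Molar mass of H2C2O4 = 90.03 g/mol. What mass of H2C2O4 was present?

1.07 g

Total n(NaOH) added = 0.4777 x 0.05286 = 0.02525 mol.
n(HBr) used = 0.2222 x 0.006550 = 0.001455 mol, which equals the excess n(NaOH).
So n(NaOH) consumed by the sample = 0.02525 - 0.001455 = 0.02380 mol.
n(H2C2O4) = 0.02380 / 2 = 0.01190 mol.
mass = 0.01190 mol x 90.03 g/mol = 1.07 g.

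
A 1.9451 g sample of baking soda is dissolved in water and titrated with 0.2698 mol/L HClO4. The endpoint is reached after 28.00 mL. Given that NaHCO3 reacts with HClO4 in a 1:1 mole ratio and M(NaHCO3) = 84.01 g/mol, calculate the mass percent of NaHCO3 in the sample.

32.6%

n(HClO4) = 0.2698 x 0.02800 = 0.007554 mol.
n(NaHCO3) = 0.007554 / 1 = 0.007554 mol.
mass of NaHCO3 = 0.007554 x 84.01 = 0.6346 g.
% purity = 0.6346 / 1.9451 x 100 = 32.6%.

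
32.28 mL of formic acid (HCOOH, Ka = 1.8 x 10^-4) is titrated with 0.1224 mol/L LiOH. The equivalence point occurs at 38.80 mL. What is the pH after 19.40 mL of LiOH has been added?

3.74

19.40 mL is exactly half the equivalence volume (38.80/2), i.e. the half-equivalence point.
There, n(HA) = n(A^-), so pH = pKa = -log(1.8 x 10^-4) = 3.74.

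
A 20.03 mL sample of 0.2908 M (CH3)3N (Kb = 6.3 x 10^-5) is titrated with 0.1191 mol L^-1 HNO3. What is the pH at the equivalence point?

5.44

n((CH3)3N) = 0.2908 x 0.02003 = 0.005825 mol; V(HNO3) at equivalence = 0.005825/0.1191 = 0.04891 L.
At equivalence the base is fully converted to (CH3)3NH+; total volume = 0.06894 L, so [(CH3)3NH+] = 0.005825/0.06894 = 0.08449 M.
Ka((CH3)3NH+) = Kw/Kb = 1.0e-14 / 6.3 x 10^-5 = 1.59e-10.
[H^+] = sqrt(Ka x [(CH3)3NH+]) = sqrt(1.59e-10 x 0.08449) = 3.66e-6 M.
pH = -log(3.66e-6) = 5.44.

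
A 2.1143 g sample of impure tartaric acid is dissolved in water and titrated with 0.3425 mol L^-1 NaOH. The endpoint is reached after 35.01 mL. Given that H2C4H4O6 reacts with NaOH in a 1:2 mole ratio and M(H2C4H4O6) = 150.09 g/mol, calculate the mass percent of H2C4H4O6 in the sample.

42.6%

n(NaOH) = 0.3425 x 0.03501 = 0.01199 mol.
n(H2C4H4O6) = 0.01199 / 2 = 0.005995 mol.
mass of H2C4H4O6 = 0.005995 x 150.09 = 0.8999 g.
% purity = 0.8999 / 2.1143 x 100 = 42.6%.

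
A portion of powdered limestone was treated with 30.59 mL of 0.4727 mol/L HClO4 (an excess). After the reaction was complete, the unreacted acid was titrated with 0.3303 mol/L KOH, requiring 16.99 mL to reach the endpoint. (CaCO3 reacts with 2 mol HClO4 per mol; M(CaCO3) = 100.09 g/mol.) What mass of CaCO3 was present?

Total n(HClO4) added = 0.4727 x 0.03059 = 0.01446 mol.
n(KOH) used = 0.3303 x 0.01699 = 0.005612 mol, which equals the excess n(HClO4).
So n(HClO4) consumed by the sample = 0.01446 - 0.005612 = 0.008848 mol.
n(CaCO3) = 0.008848 / 2 = 0.004424 mol.
mass = 0.004424 mol x 100.09 g/mol = 0.443 g.

0.443 g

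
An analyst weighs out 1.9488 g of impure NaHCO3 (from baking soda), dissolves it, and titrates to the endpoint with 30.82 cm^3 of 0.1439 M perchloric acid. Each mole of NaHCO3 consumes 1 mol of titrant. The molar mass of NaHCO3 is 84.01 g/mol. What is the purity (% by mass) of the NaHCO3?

19.1%

n(HClO4) = 0.1439 x 0.03082 = 0.004435 mol.
n(NaHCO3) = 0.004435 / 1 = 0.004435 mol.
mass of NaHCO3 = 0.004435 x 84.01 = 0.3726 g.
% purity = 0.3726 / 1.9488 x 100 = 19.1%.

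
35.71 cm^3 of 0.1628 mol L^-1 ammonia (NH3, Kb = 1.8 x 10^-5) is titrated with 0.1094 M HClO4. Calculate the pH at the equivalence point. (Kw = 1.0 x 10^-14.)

5.22

n(NH3) = 0.1628 x 0.03571 = 0.005814 mol; V(HClO4) at equivalence = 0.005814/0.1094 = 0.05314 L.
At equivalence the base is fully converted to NH4+; total volume = 0.08885 L, so [NH4+] = 0.005814/0.08885 = 0.06543 M.
Ka(NH4+) = Kw/Kb = 1.0e-14 / 1.8 x 10^-5 = 5.56e-10.
[H^+] = sqrt(Ka x [NH4+]) = sqrt(5.56e-10 x 0.06543) = 6.03e-6 M.
pH = -log(6.03e-6) = 5.22.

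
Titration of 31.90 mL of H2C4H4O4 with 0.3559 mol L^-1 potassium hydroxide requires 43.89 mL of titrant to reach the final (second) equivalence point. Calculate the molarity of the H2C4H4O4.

0.245 M

n(KOH) = 0.3559 x 0.04389 = 0.01562 mol.
At the final (second) equivalence point, 2 mol OH^- react per mol H2C4H4O4, so n(H2C4H4O4) = 0.01562 / 2 = 0.007810 mol.
[H2C4H4O4] = 0.007810 / 0.03190 L = 0.245 M.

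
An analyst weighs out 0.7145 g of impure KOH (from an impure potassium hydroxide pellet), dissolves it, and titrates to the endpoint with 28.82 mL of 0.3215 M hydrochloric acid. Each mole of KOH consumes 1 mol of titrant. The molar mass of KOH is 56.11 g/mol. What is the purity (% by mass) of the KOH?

72.8%

n(HCl) = 0.3215 x 0.02882 = 0.009266 mol.
n(KOH) = 0.009266 / 1 = 0.009266 mol.
mass of KOH = 0.009266 x 56.11 = 0.5199 g.
% purity = 0.5199 / 0.7145 x 100 = 72.8%.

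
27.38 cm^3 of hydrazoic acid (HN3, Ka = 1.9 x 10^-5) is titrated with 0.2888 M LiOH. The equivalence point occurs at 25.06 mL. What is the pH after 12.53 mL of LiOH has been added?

12.53 mL is exactly half the equivalence volume (25.06/2), i.e. the half-equivalence point.
There, n(HA) = n(A^-), so pH = pKa = -log(1.9 x 10^-5) = 4.72.

4.72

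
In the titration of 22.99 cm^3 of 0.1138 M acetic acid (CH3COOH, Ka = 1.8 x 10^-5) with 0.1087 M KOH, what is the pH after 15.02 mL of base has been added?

4.96

Initial n(CH3COOH) = 0.1138 x 0.02299 = 0.002616 mol.
n(KOH) added = 0.1087 x 0.01502 = 0.001633 mol, converting that many moles of CH3COOH to CH3COO-.
Remaining n(CH3COOH) = 0.0009836 mol; n(CH3COO-) = 0.001633 mol.
By Henderson-Hasselbalch, pH = pKa + log([A^-]/[HA]) = 4.74 + log(0.001633/0.0009836) = 4.74 + (+0.22) = 4.96.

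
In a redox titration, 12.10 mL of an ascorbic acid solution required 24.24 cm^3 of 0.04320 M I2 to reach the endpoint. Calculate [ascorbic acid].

n(I2) = 0.04320 x 0.02424 = 0.001047 mol.
From the balanced equation, 1 mol I2 reacts with 1 mol ascorbic acid, so n(ascorbic acid) = 0.001047 x 1/1 = 0.001047 mol.
[ascorbic acid] = 0.001047 / 0.01210 L = 0.0865 M.

0.0865 M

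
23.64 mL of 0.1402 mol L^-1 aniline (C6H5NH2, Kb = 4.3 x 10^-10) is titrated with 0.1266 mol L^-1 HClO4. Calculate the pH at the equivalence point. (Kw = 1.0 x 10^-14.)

n(C6H5NH2) = 0.1402 x 0.02364 = 0.003314 mol; V(HClO4) at equivalence = 0.003314/0.1266 = 0.02618 L.
At equivalence the base is fully converted to C6H5NH3+; total volume = 0.04982 L, so [C6H5NH3+] = 0.003314/0.04982 = 0.06653 M.
Ka(C6H5NH3+) = Kw/Kb = 1.0e-14 / 4.3 x 10^-10 = 2.33e-5.
[H^+] = sqrt(Ka x [C6H5NH3+]) = sqrt(2.33e-5 x 0.06653) = 0.00124 M.
pH = -log(0.00124) = 2.91.

2.91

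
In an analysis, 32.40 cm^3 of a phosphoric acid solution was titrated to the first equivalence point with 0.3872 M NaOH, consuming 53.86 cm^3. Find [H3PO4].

n(NaOH) = 0.3872 x 0.05386 = 0.02085 mol.
At the first equivalence point, 1 mol OH^- react per mol H3PO4, so n(H3PO4) = 0.02085 / 1 = 0.02085 mol.
[H3PO4] = 0.02085 / 0.03240 L = 0.644 M.

0.644 M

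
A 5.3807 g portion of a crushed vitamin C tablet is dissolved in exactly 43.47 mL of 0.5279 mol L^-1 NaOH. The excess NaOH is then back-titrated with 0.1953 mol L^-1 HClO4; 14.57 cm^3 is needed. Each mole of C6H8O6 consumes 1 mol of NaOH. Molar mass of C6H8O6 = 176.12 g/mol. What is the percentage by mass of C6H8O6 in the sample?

Total n(NaOH) added = 0.5279 x 0.04347 = 0.02295 mol.
n(HClO4) used = 0.1953 x 0.01457 = 0.002846 mol, which equals the excess n(NaOH).
So n(NaOH) consumed by the sample = 0.02295 - 0.002846 = 0.02010 mol.
n(C6H8O6) = 0.02010 / 1 = 0.02010 mol.
mass C6H8O6 = 0.02010 x 176.12 = 3.540 g, so %C6H8O6 = 3.540/5.3807 x 100 = 65.8%.

65.8%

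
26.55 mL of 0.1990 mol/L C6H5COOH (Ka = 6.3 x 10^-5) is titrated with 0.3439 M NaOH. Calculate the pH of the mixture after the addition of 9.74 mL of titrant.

Initial n(C6H5COOH) = 0.1990 x 0.02655 = 0.005283 mol.
n(NaOH) added = 0.3439 x 0.009740 = 0.003350 mol, converting that many moles of C6H5COOH to C6H5COO-.
Remaining n(C6H5COOH) = 0.001934 mol; n(C6H5COO-) = 0.003350 mol.
By Henderson-Hasselbalch, pH = pKa + log([A^-]/[HA]) = 4.20 + log(0.003350/0.001934) = 4.20 + (+0.24) = 4.44.

4.44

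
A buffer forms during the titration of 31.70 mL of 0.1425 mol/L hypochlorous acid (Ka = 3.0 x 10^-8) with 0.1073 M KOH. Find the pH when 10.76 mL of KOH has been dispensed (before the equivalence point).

Initial n(HClO) = 0.1425 x 0.03170 = 0.004517 mol.
n(KOH) added = 0.1073 x 0.01076 = 0.001155 mol, converting that many moles of HClO to ClO-.
Remaining n(HClO) = 0.003363 mol; n(ClO-) = 0.001155 mol.
By Henderson-Hasselbalch, pH = pKa + log([A^-]/[HA]) = 7.52 + log(0.001155/0.003363) = 7.52 + (-0.46) = 7.06.

7.06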